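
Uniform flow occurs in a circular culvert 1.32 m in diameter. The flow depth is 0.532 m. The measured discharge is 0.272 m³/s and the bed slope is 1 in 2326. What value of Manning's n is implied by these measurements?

For a circular section of diameter D = 1.32 m at depth y = 0.532 m, the central angle is θ = 2 arccos(1 − 2y/D) = 2.751 rad. Then A = (D²/8)(θ − sin θ) = 0.5163 m² and P = Dθ/2 = 1.816 m.
Hydraulic radius R = A/P = 0.5163/1.816 = 0.2844 m.
Rearranging Manning's equation: n = (1/Q) A R^(2/3) S^(1/2) = (1/0.272) × 0.5163 × 0.2844^(2/3) × √0.0004299 = 0.017.

n = 0.017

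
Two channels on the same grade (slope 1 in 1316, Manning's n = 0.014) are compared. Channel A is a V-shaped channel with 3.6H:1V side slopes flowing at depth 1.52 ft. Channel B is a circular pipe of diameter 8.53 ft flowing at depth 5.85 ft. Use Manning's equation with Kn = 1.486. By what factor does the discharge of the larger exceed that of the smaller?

11.4

Channel A: For a triangular section with side slope z = 3.6: A = zy² = 3.6×1.52² = 8.317 ft²; P = 2y√(1+z²) = 2×1.52×3.736 = 11.36 ft. Hydraulic radius R = A/P = 8.317/11.36 = 0.7323 ft. Q_A = (1.486/0.014)·8.317·0.7323^(2/3)·√0.0007599 = 19.77 ft³/s.
Channel B: For a circular section of diameter D = 8.53 ft at depth y = 5.85 ft, the central angle is θ = 2 arccos(1 − 2y/D) = 3.903 rad. Then A = (D²/8)(θ − sin θ) = 41.78 ft² and P = Dθ/2 = 16.65 ft. Hydraulic radius R = A/P = 41.78/16.65 = 2.51 ft. Q_B = (1.486/0.014)·41.78·2.51^(2/3)·√0.0007599 = 225.7 ft³/s.
The larger discharge is 225.7 ft³/s and the smaller is 19.77 ft³/s; the ratio is 11.4.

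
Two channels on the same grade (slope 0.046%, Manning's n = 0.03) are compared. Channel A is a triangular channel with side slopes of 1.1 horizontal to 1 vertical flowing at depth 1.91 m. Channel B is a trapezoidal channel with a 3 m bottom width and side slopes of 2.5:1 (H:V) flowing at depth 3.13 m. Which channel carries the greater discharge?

channel B

Channel A: For a triangular section with side slope z = 1.1: A = zy² = 1.1×1.91² = 4.013 m²; P = 2y√(1+z²) = 2×1.91×1.487 = 5.679 m. Hydraulic radius R = A/P = 4.013/5.679 = 0.7066 m. Q_A = (1/0.03)·4.013·0.7066^(2/3)·√0.00046 = 2.276 m³/s.
Channel B: With bottom width b = 3 m and side slope z = 2.5: A = (b + zy)y = (3 + 2.5×3.13)×3.13 = 33.88 m²; P = b + 2y√(1+z²) = 3 + 2×3.13×2.693 = 19.86 m. Hydraulic radius R = A/P = 33.88/19.86 = 1.706 m. Q_B = (1/0.03)·33.88·1.706^(2/3)·√0.00046 = 34.59 m³/s.
Q_A = 2.276 m³/s vs Q_B = 34.59 m³/s, so channel B carries more.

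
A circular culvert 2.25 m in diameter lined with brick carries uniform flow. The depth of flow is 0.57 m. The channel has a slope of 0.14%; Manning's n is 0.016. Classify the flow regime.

For a circular section of diameter D = 2.25 m at depth y = 0.57 m, the central angle is θ = 2 arccos(1 − 2y/D) = 2.11 rad. Then A = (D²/8)(θ − sin θ) = 0.792 m² and P = Dθ/2 = 2.373 m.
Hydraulic radius R = A/P = 0.792/2.373 = 0.3337 m.
V = (1/n) R^(2/3) √S = (1/0.016) × 0.3337^(2/3) × √0.0014 = 1.125 m/s. Hydraulic depth D_h = A/T = 0.792/1.957 = 0.4047 m.
Froude number Fr = V/√(g·D_h) = 1.125/√(9.81×0.4047) = 0.565, which is less than 1, so the flow is subcritical.

subcritical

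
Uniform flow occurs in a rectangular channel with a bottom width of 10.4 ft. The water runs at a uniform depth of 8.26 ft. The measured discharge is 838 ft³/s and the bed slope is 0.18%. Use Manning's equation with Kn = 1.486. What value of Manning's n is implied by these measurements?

Flow area A = b·y = 10.4 × 8.26 = 85.9 ft². Wetted perimeter P = b + 2y = 10.4 + 2×8.26 = 26.92 ft.
Hydraulic radius R = A/P = 85.9/26.92 = 3.191 ft.
Rearranging Manning's equation: n = (1.486/Q) A R^(2/3) S^(1/2) = (1.486/838) × 85.9 × 3.191^(2/3) × √0.0018 = 0.014.

n = 0.014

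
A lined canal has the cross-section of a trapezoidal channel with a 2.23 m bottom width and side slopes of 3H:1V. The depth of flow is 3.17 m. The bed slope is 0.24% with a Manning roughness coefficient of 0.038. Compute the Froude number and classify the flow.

subcritical

With bottom width b = 2.23 m and side slope z = 3: A = (b + zy)y = (2.23 + 3×3.17)×3.17 = 37.22 m²; P = b + 2y√(1+z²) = 2.23 + 2×3.17×3.162 = 22.28 m.
Hydraulic radius R = A/P = 37.22/22.28 = 1.67 m.
V = (1/n) R^(2/3) √S = (1/0.038) × 1.67^(2/3) × √0.0024 = 1.815 m/s. Hydraulic depth D_h = A/T = 37.22/21.25 = 1.751 m.
Froude number Fr = V/√(g·D_h) = 1.815/√(9.81×1.751) = 0.438, which is less than 1, so the flow is subcritical.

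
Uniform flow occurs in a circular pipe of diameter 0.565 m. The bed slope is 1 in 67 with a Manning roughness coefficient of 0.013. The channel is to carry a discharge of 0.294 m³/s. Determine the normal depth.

y_n = 0.269 m

Manning's equation rearranged: A R^(2/3) = nQ / (1·√S) = 0.013 × 0.294 / (√0.01493) = 0.03128.
At y = 0.206 m: A R^(2/3) = 0.01931 — too small.
At y = 0.291 m: A R^(2/3) = 0.03574 — too large.
At y = 0.269 m: A R^(2/3) = 0.03126 — matches.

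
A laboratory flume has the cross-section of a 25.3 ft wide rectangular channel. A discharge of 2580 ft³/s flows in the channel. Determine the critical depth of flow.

For a rectangular channel, critical depth y_c = (q²/g)^(1/3) where q = Q/b = 2580/25.3 = 102 ft²/s.
So y_c = (102²/32.2)^(1/3) = 6.86 ft.

y_c = 6.86 ft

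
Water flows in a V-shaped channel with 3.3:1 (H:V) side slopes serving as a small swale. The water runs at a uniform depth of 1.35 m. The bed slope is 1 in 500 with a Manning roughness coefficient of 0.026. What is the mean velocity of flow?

V = 1.29 m/s

For a triangular section with side slope z = 3.3: A = zy² = 3.3×1.35² = 6.014 m²; P = 2y√(1+z²) = 2×1.35×3.448 = 9.31 m.
Hydraulic radius R = A/P = 6.014/9.31 = 0.646 m.
From Manning's equation, V = (1/n) R^(2/3) S^(1/2) = (1/0.026) × 0.646^(2/3) × 0.002^(1/2) = 1.29 m/s.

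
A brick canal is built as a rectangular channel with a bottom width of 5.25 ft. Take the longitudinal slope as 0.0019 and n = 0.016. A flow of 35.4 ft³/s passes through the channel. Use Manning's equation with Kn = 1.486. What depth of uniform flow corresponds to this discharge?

Manning's equation rearranged: A R^(2/3) = nQ / (1.486·√S) = 0.016 × 35.4 / (1.486 × √0.0019) = 8.744.
At y = 1.43 ft: A R^(2/3) = 7.131 — short.
At y = 1.65 ft: A R^(2/3) = 8.738 — matches.

y_n = 1.65 ft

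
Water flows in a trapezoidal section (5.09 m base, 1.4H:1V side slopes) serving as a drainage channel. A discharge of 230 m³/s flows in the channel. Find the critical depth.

At critical depth, Q² T / (g A³) = 1, i.e. A³/T = Q²/g = 230²/9.81 = 5392.
Try y = 5.24 m: A³/T = 13970 — over.
Try y = 2.82 m: A³/T = 1275 — short.
Try y = 4.12 m: A³/T = 5385 — matches.

y_c = 4.12 m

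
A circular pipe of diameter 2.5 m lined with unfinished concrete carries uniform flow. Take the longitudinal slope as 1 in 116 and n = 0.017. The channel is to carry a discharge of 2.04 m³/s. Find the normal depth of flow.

y_n = 0.545 m

Manning's equation rearranged: A R^(2/3) = nQ / (1·√S) = 0.017 × 2.04 / (√0.008621) = 0.3735.
At y = 0.474 m: A R^(2/3) = 0.282 — short.
At y = 0.692 m: A R^(2/3) = 0.6008 — over.
At y = 0.545 m: A R^(2/3) = 0.3739 — close enough.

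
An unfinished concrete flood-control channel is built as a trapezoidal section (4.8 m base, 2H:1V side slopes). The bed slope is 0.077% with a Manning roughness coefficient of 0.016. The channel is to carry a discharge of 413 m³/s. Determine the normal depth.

y_n = 6.23 m

Manning's equation rearranged: A R^(2/3) = nQ / (1·√S) = 0.016 × 413 / (√0.00077) = 238.1.
At y = 7.7 m: A R^(2/3) = 389.6 — too large.
At y = 6.23 m: A R^(2/3) = 238 — ≈ 238.1.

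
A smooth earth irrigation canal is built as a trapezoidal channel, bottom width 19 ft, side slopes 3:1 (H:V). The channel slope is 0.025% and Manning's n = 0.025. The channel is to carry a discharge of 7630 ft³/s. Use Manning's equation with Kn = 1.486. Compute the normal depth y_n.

Manning's equation rearranged: A R^(2/3) = nQ / (1.486·√S) = 0.025 × 7630 / (1.486 × √0.00025) = 8118.
At y = 22.5 ft: A R^(2/3) = 10240 — over.
At y = 18.1 ft: A R^(2/3) = 6133 — short.
At y = 20.4 ft: A R^(2/3) = 8118 — ≈ 8118.

y_n = 20.4 ft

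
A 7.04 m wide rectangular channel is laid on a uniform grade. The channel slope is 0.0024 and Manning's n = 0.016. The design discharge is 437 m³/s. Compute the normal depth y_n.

Manning's equation rearranged: A R^(2/3) = nQ / (1·√S) = 0.016 × 437 / (√0.0024) = 142.7.
At y = 8.96 m: A R^(2/3) = 117 — low.
At y = 12.3 m: A R^(2/3) = 169.4 — high.
At y = 10.6 m: A R^(2/3) = 142.6 — ≈ 142.7.

y_n = 10.6 m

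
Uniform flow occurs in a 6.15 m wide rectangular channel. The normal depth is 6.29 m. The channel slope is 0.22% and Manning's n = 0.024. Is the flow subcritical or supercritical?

subcritical

Flow area A = b·y = 6.15 × 6.29 = 38.68 m². Wetted perimeter P = b + 2y = 6.15 + 2×6.29 = 18.73 m.
Hydraulic radius R = A/P = 38.68/18.73 = 2.065 m.
V = (1/n) R^(2/3) √S = (1/0.024) × 2.065^(2/3) × √0.0022 = 3.17 m/s. Hydraulic depth D_h = A/T = 38.68/6.15 = 6.29 m.
Froude number Fr = V/√(g·D_h) = 3.17/√(9.81×6.29) = 0.403, which is less than 1, so the flow is subcritical.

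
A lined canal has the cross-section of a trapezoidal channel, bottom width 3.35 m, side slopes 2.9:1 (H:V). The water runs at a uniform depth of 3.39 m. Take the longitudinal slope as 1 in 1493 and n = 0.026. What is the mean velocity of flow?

V = 1.5 m/s

With bottom width b = 3.35 m and side slope z = 2.9: A = (b + zy)y = (3.35 + 2.9×3.39)×3.39 = 44.68 m²; P = b + 2y√(1+z²) = 3.35 + 2×3.39×3.068 = 24.15 m.
Hydraulic radius R = A/P = 44.68/24.15 = 1.85 m.
From Manning's equation, V = (1/n) R^(2/3) S^(1/2) = (1/0.026) × 1.85^(2/3) × 0.0006698^(1/2) = 1.5 m/s.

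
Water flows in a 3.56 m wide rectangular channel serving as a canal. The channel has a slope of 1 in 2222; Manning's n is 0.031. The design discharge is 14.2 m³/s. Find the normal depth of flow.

Manning's equation rearranged: A R^(2/3) = nQ / (1·√S) = 0.031 × 14.2 / (√0.00045) = 20.75.
Try y = 5.98 m: A R^(2/3) = 26.28 — over.
Try y = 4.11 m: A R^(2/3) = 16.91 — short.
Try y = 4.88 m: A R^(2/3) = 20.74 — ≈ 20.75.

y_n = 4.88 m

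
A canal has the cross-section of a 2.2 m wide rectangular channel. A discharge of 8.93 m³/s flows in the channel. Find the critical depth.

For a rectangular channel, critical depth y_c = (q²/g)^(1/3) where q = Q/b = 8.93/2.2 = 4.059 m²/s.
So y_c = (4.059²/9.81)^(1/3) = 1.19 m.

y_c = 1.19 m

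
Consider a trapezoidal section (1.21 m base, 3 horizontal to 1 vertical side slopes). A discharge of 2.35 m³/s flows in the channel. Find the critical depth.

y_c = 0.494 m

At critical depth, Q² T / (g A³) = 1, i.e. A³/T = Q²/g = 2.35²/9.81 = 0.5629.
Try y = 0.549 m: A³/T = 0.8567 — too large.
Try y = 0.43 m: A³/T = 0.3278 — too small.
Try y = 0.494 m: A³/T = 0.5634 — matches.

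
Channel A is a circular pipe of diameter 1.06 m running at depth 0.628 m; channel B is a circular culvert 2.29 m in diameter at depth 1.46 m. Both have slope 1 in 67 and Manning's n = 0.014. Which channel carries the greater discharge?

channel B

Channel A: For a circular section of diameter D = 1.06 m at depth y = 0.628 m, the central angle is θ = 2 arccos(1 − 2y/D) = 3.514 rad. Then A = (D²/8)(θ − sin θ) = 0.5445 m² and P = Dθ/2 = 1.862 m. Hydraulic radius R = A/P = 0.5445/1.862 = 0.2924 m. Q_A = (1/0.014)·0.5445·0.2924^(2/3)·√0.01493 = 2.093 m³/s.
Channel B: For a circular section of diameter D = 2.29 m at depth y = 1.46 m, the central angle is θ = 2 arccos(1 − 2y/D) = 3.699 rad. Then A = (D²/8)(θ − sin θ) = 2.771 m² and P = Dθ/2 = 4.235 m. Hydraulic radius R = A/P = 2.771/4.235 = 0.6544 m. Q_B = (1/0.014)·2.771·0.6544^(2/3)·√0.01493 = 18.23 m³/s.
Q_A = 2.093 m³/s vs Q_B = 18.23 m³/s, so channel B carries more.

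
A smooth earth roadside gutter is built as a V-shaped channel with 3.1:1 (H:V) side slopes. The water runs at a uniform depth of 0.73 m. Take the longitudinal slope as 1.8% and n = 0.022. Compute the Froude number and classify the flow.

For a triangular section with side slope z = 3.1: A = zy² = 3.1×0.73² = 1.652 m²; P = 2y√(1+z²) = 2×0.73×3.257 = 4.756 m.
Hydraulic radius R = A/P = 1.652/4.756 = 0.3474 m.
V = (1/n) R^(2/3) √S = (1/0.022) × 0.3474^(2/3) × √0.018 = 3.014 m/s. Hydraulic depth D_h = A/T = 1.652/4.526 = 0.365 m.
Froude number Fr = V/√(g·D_h) = 3.014/√(9.81×0.365) = 1.59, which is greater than 1, so the flow is supercritical.

supercritical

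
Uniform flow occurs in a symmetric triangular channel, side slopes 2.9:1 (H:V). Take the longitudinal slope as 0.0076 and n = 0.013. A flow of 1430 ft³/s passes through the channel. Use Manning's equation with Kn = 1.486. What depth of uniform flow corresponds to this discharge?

y_n = 5.21 ft

Manning's equation rearranged: A R^(2/3) = nQ / (1.486·√S) = 0.013 × 1430 / (1.486 × √0.0076) = 143.5.
At y = 6.33 ft: A R^(2/3) = 241.3 — over.
At y = 5.21 ft: A R^(2/3) = 143.6 — close enough.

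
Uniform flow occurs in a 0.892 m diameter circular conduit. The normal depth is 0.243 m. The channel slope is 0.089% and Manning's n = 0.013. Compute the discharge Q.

Q = 0.0856 m³/s

For a circular section of diameter D = 0.892 m at depth y = 0.243 m, the central angle is θ = 2 arccos(1 − 2y/D) = 2.196 rad. Then A = (D²/8)(θ − sin θ) = 0.1378 m² and P = Dθ/2 = 0.9796 m.
Hydraulic radius R = A/P = 0.1378/0.9796 = 0.1407 m.
Manning's equation: Q = (1/n) A R^(2/3) S^(1/2) = (1/0.013) × 0.1378 × 0.1407^(2/3) × 0.00089^(1/2) = 0.0856 m³/s.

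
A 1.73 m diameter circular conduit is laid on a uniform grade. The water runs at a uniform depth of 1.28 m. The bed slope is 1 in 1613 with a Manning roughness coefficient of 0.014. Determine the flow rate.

For a circular section of diameter D = 1.73 m at depth y = 1.28 m, the central angle is θ = 2 arccos(1 − 2y/D) = 4.142 rad. Then A = (D²/8)(θ − sin θ) = 1.865 m² and P = Dθ/2 = 3.583 m.
Hydraulic radius R = A/P = 1.865/3.583 = 0.5204 m.
Manning's equation: Q = (1/n) A R^(2/3) S^(1/2) = (1/0.014) × 1.865 × 0.5204^(2/3) × 0.00062^(1/2) = 2.15 m³/s.

Q = 2.15 m³/s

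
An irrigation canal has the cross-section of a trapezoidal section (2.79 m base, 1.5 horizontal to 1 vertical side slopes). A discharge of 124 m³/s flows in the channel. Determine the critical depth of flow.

At critical depth, Q² T / (g A³) = 1, i.e. A³/T = Q²/g = 124²/9.81 = 1567.
Try y = 4.2 m: A³/T = 3616 — over.
Try y = 2.85 m: A³/T = 719.9 — short.
Try y = 3.44 m: A³/T = 1560 — ≈ 1567.

y_c = 3.44 m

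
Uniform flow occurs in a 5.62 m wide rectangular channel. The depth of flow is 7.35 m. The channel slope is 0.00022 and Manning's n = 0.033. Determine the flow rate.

Flow area A = b·y = 5.62 × 7.35 = 41.31 m². Wetted perimeter P = b + 2y = 5.62 + 2×7.35 = 20.32 m.
Hydraulic radius R = A/P = 41.31/20.32 = 2.033 m.
Manning's equation: Q = (1/n) A R^(2/3) S^(1/2) = (1/0.033) × 41.31 × 2.033^(2/3) × 0.00022^(1/2) = 29.8 m³/s.

Q = 29.8 m³/s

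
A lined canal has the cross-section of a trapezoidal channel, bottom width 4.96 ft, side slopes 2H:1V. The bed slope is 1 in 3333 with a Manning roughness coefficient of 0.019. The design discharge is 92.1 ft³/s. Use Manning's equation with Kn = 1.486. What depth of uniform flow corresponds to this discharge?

y_n = 3.52 ft

Manning's equation rearranged: A R^(2/3) = nQ / (1.486·√S) = 0.019 × 92.1 / (1.486 × √0.0003) = 67.98.
Trying y = 4 ft: A R^(2/3) = 89.51 — high.
Trying y = 2.45 ft: A R^(2/3) = 31.9 — low.
Trying y = 3.52 ft: A R^(2/3) = 67.95 — close enough.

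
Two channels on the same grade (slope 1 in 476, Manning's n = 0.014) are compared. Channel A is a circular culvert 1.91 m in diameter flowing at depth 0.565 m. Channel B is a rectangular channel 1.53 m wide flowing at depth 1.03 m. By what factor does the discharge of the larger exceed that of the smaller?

2.73

Channel A: For a circular section of diameter D = 1.91 m at depth y = 0.565 m, the central angle is θ = 2 arccos(1 − 2y/D) = 2.3 rad. Then A = (D²/8)(θ − sin θ) = 0.709 m² and P = Dθ/2 = 2.197 m. Hydraulic radius R = A/P = 0.709/2.197 = 0.3227 m. Q_A = (1/0.014)·0.709·0.3227^(2/3)·√0.002101 = 1.092 m³/s.
Channel B: Flow area A = b·y = 1.53 × 1.03 = 1.576 m². Wetted perimeter P = b + 2y = 1.53 + 2×1.03 = 3.59 m. Hydraulic radius R = A/P = 1.576/3.59 = 0.439 m. Q_B = (1/0.014)·1.576·0.439^(2/3)·√0.002101 = 2.98 m³/s.
The larger discharge is 2.98 m³/s and the smaller is 1.092 m³/s; the ratio is 2.73.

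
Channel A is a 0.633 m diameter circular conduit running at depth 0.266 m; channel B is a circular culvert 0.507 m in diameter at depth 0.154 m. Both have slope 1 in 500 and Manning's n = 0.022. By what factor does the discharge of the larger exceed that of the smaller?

Channel A: For a circular section of diameter D = 0.633 m at depth y = 0.266 m, the central angle is θ = 2 arccos(1 − 2y/D) = 2.821 rad. Then A = (D²/8)(θ − sin θ) = 0.1255 m² and P = Dθ/2 = 0.8929 m. Hydraulic radius R = A/P = 0.1255/0.8929 = 0.1406 m. Q_A = (1/0.022)·0.1255·0.1406^(2/3)·√0.002 = 0.06898 m³/s.
Channel B: For a circular section of diameter D = 0.507 m at depth y = 0.154 m, the central angle is θ = 2 arccos(1 − 2y/D) = 2.335 rad. Then A = (D²/8)(θ − sin θ) = 0.05182 m² and P = Dθ/2 = 0.5919 m. Hydraulic radius R = A/P = 0.05182/0.5919 = 0.08756 m. Q_B = (1/0.022)·0.05182·0.08756^(2/3)·√0.002 = 0.02077 m³/s.
The larger discharge is 0.06898 m³/s and the smaller is 0.02077 m³/s; the ratio is 3.32.

3.32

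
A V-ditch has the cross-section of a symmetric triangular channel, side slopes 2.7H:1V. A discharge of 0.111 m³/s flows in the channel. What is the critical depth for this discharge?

y_c = 0.203 m

At critical depth, Q² T / (g A³) = 1, i.e. A³/T = Q²/g = 0.111²/9.81 = 0.001256.
At y = 0.243 m: A³/T = 0.003088 — too large.
At y = 0.15 m: A³/T = 0.0002768 — too small.
At y = 0.203 m: A³/T = 0.001257 — close enough.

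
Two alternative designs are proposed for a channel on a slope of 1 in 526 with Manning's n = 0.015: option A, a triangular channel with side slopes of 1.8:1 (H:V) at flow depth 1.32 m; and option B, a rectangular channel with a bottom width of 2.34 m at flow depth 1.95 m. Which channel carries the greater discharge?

Channel A: For a triangular section with side slope z = 1.8: A = zy² = 1.8×1.32² = 3.136 m²; P = 2y√(1+z²) = 2×1.32×2.059 = 5.436 m. Hydraulic radius R = A/P = 3.136/5.436 = 0.5769 m. Q_A = (1/0.015)·3.136·0.5769^(2/3)·√0.001901 = 6.318 m³/s.
Channel B: Flow area A = b·y = 2.34 × 1.95 = 4.563 m². Wetted perimeter P = b + 2y = 2.34 + 2×1.95 = 6.24 m. Hydraulic radius R = A/P = 4.563/6.24 = 0.7312 m. Q_B = (1/0.015)·4.563·0.7312^(2/3)·√0.001901 = 10.77 m³/s.
Q_A = 6.318 m³/s vs Q_B = 10.77 m³/s, so channel B carries more.

channel B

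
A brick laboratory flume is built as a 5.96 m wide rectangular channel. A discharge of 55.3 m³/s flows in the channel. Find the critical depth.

For a rectangular channel, critical depth y_c = (q²/g)^(1/3) where q = Q/b = 55.3/5.96 = 9.279 m²/s.
So y_c = (9.279²/9.81)^(1/3) = 2.06 m.

y_c = 2.06 m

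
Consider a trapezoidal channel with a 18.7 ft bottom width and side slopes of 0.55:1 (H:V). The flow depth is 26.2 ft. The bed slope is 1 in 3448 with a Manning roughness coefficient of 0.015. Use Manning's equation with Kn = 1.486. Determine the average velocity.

V = 8.37 ft/s

With bottom width b = 18.7 ft and side slope z = 0.55: A = (b + zy)y = (18.7 + 0.55×26.2)×26.2 = 867.5 ft²; P = b + 2y√(1+z²) = 18.7 + 2×26.2×1.141 = 78.5 ft.
Hydraulic radius R = A/P = 867.5/78.5 = 11.05 ft.
From Manning's equation, V = (1.486/n) R^(2/3) S^(1/2) = (1.486/0.015) × 11.05^(2/3) × 0.00029^(1/2) = 8.37 ft/s.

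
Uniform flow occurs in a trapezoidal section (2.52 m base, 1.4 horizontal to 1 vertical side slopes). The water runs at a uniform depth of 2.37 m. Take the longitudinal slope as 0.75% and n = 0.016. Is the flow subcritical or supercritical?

supercritical

With bottom width b = 2.52 m and side slope z = 1.4: A = (b + zy)y = (2.52 + 1.4×2.37)×2.37 = 13.84 m²; P = b + 2y√(1+z²) = 2.52 + 2×2.37×1.72 = 10.68 m.
Hydraulic radius R = A/P = 13.84/10.68 = 1.296 m.
V = (1/n) R^(2/3) √S = (1/0.016) × 1.296^(2/3) × √0.0075 = 6.434 m/s. Hydraulic depth D_h = A/T = 13.84/9.156 = 1.511 m.
Froude number Fr = V/√(g·D_h) = 6.434/√(9.81×1.511) = 1.67, which is greater than 1, so the flow is supercritical.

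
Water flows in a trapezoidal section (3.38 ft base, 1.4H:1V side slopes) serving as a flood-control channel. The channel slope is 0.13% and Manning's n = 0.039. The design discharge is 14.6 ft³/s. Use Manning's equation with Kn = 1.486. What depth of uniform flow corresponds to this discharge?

y_n = 1.74 ft

Manning's equation rearranged: A R^(2/3) = nQ / (1.486·√S) = 0.039 × 14.6 / (1.486 × √0.0013) = 10.63.
At y = 2.21 ft: A R^(2/3) = 17.06 — too large.
At y = 1.45 ft: A R^(2/3) = 7.513 — too small.
At y = 1.74 ft: A R^(2/3) = 10.65 — ≈ 10.63.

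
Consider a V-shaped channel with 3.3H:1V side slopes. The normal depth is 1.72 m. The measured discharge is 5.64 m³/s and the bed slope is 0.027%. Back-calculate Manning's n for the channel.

For a triangular section with side slope z = 3.3: A = zy² = 3.3×1.72² = 9.763 m²; P = 2y√(1+z²) = 2×1.72×3.448 = 11.86 m.
Hydraulic radius R = A/P = 9.763/11.86 = 0.823 m.
Rearranging Manning's equation: n = (1/Q) A R^(2/3) S^(1/2) = (1/5.64) × 9.763 × 0.823^(2/3) × √0.00027 = 0.025.

n = 0.025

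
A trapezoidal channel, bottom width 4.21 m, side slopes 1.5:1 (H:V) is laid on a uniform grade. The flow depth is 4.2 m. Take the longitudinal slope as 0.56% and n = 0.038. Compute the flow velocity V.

With bottom width b = 4.21 m and side slope z = 1.5: A = (b + zy)y = (4.21 + 1.5×4.2)×4.2 = 44.14 m²; P = b + 2y√(1+z²) = 4.21 + 2×4.2×1.803 = 19.35 m.
Hydraulic radius R = A/P = 44.14/19.35 = 2.281 m.
From Manning's equation, V = (1/n) R^(2/3) S^(1/2) = (1/0.038) × 2.281^(2/3) × 0.0056^(1/2) = 3.41 m/s.

V = 3.41 m/s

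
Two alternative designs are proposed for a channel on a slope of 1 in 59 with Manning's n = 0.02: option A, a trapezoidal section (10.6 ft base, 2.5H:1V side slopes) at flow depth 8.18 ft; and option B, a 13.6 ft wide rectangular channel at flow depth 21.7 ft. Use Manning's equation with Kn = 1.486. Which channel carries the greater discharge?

Channel A: With bottom width b = 10.6 ft and side slope z = 2.5: A = (b + zy)y = (10.6 + 2.5×8.18)×8.18 = 254 ft²; P = b + 2y√(1+z²) = 10.6 + 2×8.18×2.693 = 54.65 ft. Hydraulic radius R = A/P = 254/54.65 = 4.648 ft. Q_A = (1.486/0.02)·254·4.648^(2/3)·√0.01695 = 6842 ft³/s.
Channel B: Flow area A = b·y = 13.6 × 21.7 = 295.1 ft². Wetted perimeter P = b + 2y = 13.6 + 2×21.7 = 57 ft. Hydraulic radius R = A/P = 295.1/57 = 5.178 ft. Q_B = (1.486/0.02)·295.1·5.178^(2/3)·√0.01695 = 8544 ft³/s.
Q_A = 6842 ft³/s vs Q_B = 8544 ft³/s, so channel B carries more.

channel B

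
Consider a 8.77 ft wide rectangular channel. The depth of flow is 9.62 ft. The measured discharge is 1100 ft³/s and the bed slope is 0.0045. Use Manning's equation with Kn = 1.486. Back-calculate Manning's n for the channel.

Flow area A = b·y = 8.77 × 9.62 = 84.37 ft². Wetted perimeter P = b + 2y = 8.77 + 2×9.62 = 28.01 ft.
Hydraulic radius R = A/P = 84.37/28.01 = 3.012 ft.
Rearranging Manning's equation: n = (1.486/Q) A R^(2/3) S^(1/2) = (1.486/1100) × 84.37 × 3.012^(2/3) × √0.0045 = 0.0159.

n = 0.0159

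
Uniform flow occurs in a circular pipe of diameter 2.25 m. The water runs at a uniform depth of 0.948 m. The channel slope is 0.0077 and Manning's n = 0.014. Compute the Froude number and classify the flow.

supercritical

For a circular section of diameter D = 2.25 m at depth y = 0.948 m, the central angle is θ = 2 arccos(1 − 2y/D) = 2.826 rad. Then A = (D²/8)(θ − sin θ) = 1.591 m² and P = Dθ/2 = 3.179 m.
Hydraulic radius R = A/P = 1.591/3.179 = 0.5006 m.
V = (1/n) R^(2/3) √S = (1/0.014) × 0.5006^(2/3) × √0.0077 = 3.952 m/s. Hydraulic depth D_h = A/T = 1.591/2.222 = 0.7162 m.
Froude number Fr = V/√(g·D_h) = 3.952/√(9.81×0.7162) = 1.49, which is greater than 1, so the flow is supercritical.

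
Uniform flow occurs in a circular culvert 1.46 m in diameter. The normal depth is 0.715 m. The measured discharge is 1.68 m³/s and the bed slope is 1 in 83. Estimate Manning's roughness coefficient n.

For a circular section of diameter D = 1.46 m at depth y = 0.715 m, the central angle is θ = 2 arccos(1 − 2y/D) = 3.1 rad. Then A = (D²/8)(θ − sin θ) = 0.8152 m² and P = Dθ/2 = 2.263 m.
Hydraulic radius R = A/P = 0.8152/2.263 = 0.3602 m.
Rearranging Manning's equation: n = (1/Q) A R^(2/3) S^(1/2) = (1/1.68) × 0.8152 × 0.3602^(2/3) × √0.01205 = 0.027.

n = 0.027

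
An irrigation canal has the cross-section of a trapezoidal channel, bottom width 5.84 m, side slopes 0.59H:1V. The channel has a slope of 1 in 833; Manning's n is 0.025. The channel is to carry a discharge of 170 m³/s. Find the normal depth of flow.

y_n = 6.27 m

Manning's equation rearranged: A R^(2/3) = nQ / (1·√S) = 0.025 × 170 / (√0.0012) = 122.7.
At y = 5.31 m: A R^(2/3) = 90.6 — low.
At y = 6.27 m: A R^(2/3) = 122.5 — matches.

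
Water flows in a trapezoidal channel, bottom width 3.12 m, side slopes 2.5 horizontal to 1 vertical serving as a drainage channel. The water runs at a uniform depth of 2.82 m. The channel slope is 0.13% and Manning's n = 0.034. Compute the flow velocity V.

V = 1.43 m/s

With bottom width b = 3.12 m and side slope z = 2.5: A = (b + zy)y = (3.12 + 2.5×2.82)×2.82 = 28.68 m²; P = b + 2y√(1+z²) = 3.12 + 2×2.82×2.693 = 18.31 m.
Hydraulic radius R = A/P = 28.68/18.31 = 1.567 m.
From Manning's equation, V = (1/n) R^(2/3) S^(1/2) = (1/0.034) × 1.567^(2/3) × 0.0013^(1/2) = 1.43 m/s.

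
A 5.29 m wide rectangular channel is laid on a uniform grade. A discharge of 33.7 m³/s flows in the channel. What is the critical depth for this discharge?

For a rectangular channel, critical depth y_c = (q²/g)^(1/3) where q = Q/b = 33.7/5.29 = 6.371 m²/s.
So y_c = (6.371²/9.81)^(1/3) = 1.61 m.

y_c = 1.61 m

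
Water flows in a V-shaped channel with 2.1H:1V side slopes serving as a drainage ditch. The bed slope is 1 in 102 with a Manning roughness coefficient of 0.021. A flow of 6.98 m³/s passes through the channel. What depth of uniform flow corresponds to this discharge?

y_n = 1.07 m

Manning's equation rearranged: A R^(2/3) = nQ / (1·√S) = 0.021 × 6.98 / (√0.009804) = 1.48.
Trying y = 0.897 m: A R^(2/3) = 0.9248 — low.
Trying y = 1.32 m: A R^(2/3) = 2.591 — high.
Trying y = 1.07 m: A R^(2/3) = 1.48 — close enough.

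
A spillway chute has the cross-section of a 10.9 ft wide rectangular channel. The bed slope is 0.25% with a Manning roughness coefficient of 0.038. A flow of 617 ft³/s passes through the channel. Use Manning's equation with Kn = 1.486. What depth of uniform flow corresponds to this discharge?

y_n = 12 ft

Manning's equation rearranged: A R^(2/3) = nQ / (1.486·√S) = 0.038 × 617 / (1.486 × √0.0025) = 315.6.
At y = 8.57 ft: A R^(2/3) = 208.4 — short.
At y = 13.2 ft: A R^(2/3) = 353.9 — over.
At y = 12 ft: A R^(2/3) = 315.6 — close enough.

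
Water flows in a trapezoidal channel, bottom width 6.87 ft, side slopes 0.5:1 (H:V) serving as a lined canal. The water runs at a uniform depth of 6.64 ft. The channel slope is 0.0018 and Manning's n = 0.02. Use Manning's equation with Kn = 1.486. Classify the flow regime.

subcritical

With bottom width b = 6.87 ft and side slope z = 0.5: A = (b + zy)y = (6.87 + 0.5×6.64)×6.64 = 67.66 ft²; P = b + 2y√(1+z²) = 6.87 + 2×6.64×1.118 = 21.72 ft.
Hydraulic radius R = A/P = 67.66/21.72 = 3.116 ft.
V = (1.486/n) R^(2/3) √S = (1.486/0.02) × 3.116^(2/3) × √0.0018 = 6.724 ft/s. Hydraulic depth D_h = A/T = 67.66/13.51 = 5.008 ft.
Froude number Fr = V/√(g·D_h) = 6.724/√(32.2×5.008) = 0.53, which is less than 1, so the flow is subcritical.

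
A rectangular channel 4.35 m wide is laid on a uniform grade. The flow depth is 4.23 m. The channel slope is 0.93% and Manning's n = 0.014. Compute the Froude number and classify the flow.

supercritical

Flow area A = b·y = 4.35 × 4.23 = 18.4 m². Wetted perimeter P = b + 2y = 4.35 + 2×4.23 = 12.81 m.
Hydraulic radius R = A/P = 18.4/12.81 = 1.436 m.
V = (1/n) R^(2/3) √S = (1/0.014) × 1.436^(2/3) × √0.0093 = 8.769 m/s. Hydraulic depth D_h = A/T = 18.4/4.35 = 4.23 m.
Froude number Fr = V/√(g·D_h) = 8.769/√(9.81×4.23) = 1.36, which is greater than 1, so the flow is supercritical.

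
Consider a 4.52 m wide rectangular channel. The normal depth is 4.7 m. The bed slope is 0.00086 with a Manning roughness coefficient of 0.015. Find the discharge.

Q = 55.1 m³/s

Flow area A = b·y = 4.52 × 4.7 = 21.24 m². Wetted perimeter P = b + 2y = 4.52 + 2×4.7 = 13.92 m.
Hydraulic radius R = A/P = 21.24/13.92 = 1.526 m.
Manning's equation: Q = (1/n) A R^(2/3) S^(1/2) = (1/0.015) × 21.24 × 1.526^(2/3) × 0.00086^(1/2) = 55.1 m³/s.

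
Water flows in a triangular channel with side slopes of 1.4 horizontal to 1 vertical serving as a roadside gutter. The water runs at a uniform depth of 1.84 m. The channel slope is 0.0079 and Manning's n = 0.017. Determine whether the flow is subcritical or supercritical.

For a triangular section with side slope z = 1.4: A = zy² = 1.4×1.84² = 4.74 m²; P = 2y√(1+z²) = 2×1.84×1.72 = 6.331 m.
Hydraulic radius R = A/P = 4.74/6.331 = 0.7486 m.
V = (1/n) R^(2/3) √S = (1/0.017) × 0.7486^(2/3) × √0.0079 = 4.311 m/s. Hydraulic depth D_h = A/T = 4.74/5.152 = 0.92 m.
Froude number Fr = V/√(g·D_h) = 4.311/√(9.81×0.92) = 1.43, which is greater than 1, so the flow is supercritical.

supercritical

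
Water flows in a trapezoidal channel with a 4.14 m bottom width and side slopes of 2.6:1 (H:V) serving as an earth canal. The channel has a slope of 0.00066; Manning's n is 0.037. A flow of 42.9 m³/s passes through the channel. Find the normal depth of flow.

Manning's equation rearranged: A R^(2/3) = nQ / (1·√S) = 0.037 × 42.9 / (√0.00066) = 61.79.
Try y = 4.16 m: A R^(2/3) = 107.7 — too large.
Try y = 2.71 m: A R^(2/3) = 41.05 — too small.
Try y = 3.26 m: A R^(2/3) = 61.85 — close enough.

y_n = 3.26 m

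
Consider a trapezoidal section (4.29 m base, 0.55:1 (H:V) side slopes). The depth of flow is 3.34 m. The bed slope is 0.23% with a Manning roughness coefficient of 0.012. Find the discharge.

Q = 117 m³/s

With bottom width b = 4.29 m and side slope z = 0.55: A = (b + zy)y = (4.29 + 0.55×3.34)×3.34 = 20.46 m²; P = b + 2y√(1+z²) = 4.29 + 2×3.34×1.141 = 11.91 m.
Hydraulic radius R = A/P = 20.46/11.91 = 1.718 m.
Manning's equation: Q = (1/n) A R^(2/3) S^(1/2) = (1/0.012) × 20.46 × 1.718^(2/3) × 0.0023^(1/2) = 117 m³/s.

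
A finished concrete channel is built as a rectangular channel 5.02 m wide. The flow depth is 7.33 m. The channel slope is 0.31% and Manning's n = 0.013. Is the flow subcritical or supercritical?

Flow area A = b·y = 5.02 × 7.33 = 36.8 m². Wetted perimeter P = b + 2y = 5.02 + 2×7.33 = 19.68 m.
Hydraulic radius R = A/P = 36.8/19.68 = 1.87 m.
V = (1/n) R^(2/3) √S = (1/0.013) × 1.87^(2/3) × √0.0031 = 6.5 m/s. Hydraulic depth D_h = A/T = 36.8/5.02 = 7.33 m.
Froude number Fr = V/√(g·D_h) = 6.5/√(9.81×7.33) = 0.767, which is less than 1, so the flow is subcritical.

subcritical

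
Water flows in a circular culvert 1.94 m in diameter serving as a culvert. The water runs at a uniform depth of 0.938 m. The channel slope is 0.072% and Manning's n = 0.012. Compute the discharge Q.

For a circular section of diameter D = 1.94 m at depth y = 0.938 m, the central angle is θ = 2 arccos(1 − 2y/D) = 3.076 rad. Then A = (D²/8)(θ − sin θ) = 1.416 m² and P = Dθ/2 = 2.983 m.
Hydraulic radius R = A/P = 1.416/2.983 = 0.4746 m.
Manning's equation: Q = (1/n) A R^(2/3) S^(1/2) = (1/0.012) × 1.416 × 0.4746^(2/3) × 0.00072^(1/2) = 1.93 m³/s.

Q = 1.93 m³/s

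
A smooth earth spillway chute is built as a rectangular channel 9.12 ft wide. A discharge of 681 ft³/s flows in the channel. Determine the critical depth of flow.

For a rectangular channel, critical depth y_c = (q²/g)^(1/3) where q = Q/b = 681/9.12 = 74.67 ft²/s.
So y_c = (74.67²/32.2)^(1/3) = 5.57 ft.

y_c = 5.57 ft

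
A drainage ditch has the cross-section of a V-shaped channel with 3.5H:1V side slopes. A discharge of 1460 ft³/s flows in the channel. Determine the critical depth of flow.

y_c = 6.41 ft

At critical depth, Q² T / (g A³) = 1, i.e. A³/T = Q²/g = 1460²/32.2 = 66200.
At y = 4.38 ft: A³/T = 9874 — too small.
At y = 7.15 ft: A³/T = 114500 — too large.
At y = 6.41 ft: A³/T = 66280 — matches.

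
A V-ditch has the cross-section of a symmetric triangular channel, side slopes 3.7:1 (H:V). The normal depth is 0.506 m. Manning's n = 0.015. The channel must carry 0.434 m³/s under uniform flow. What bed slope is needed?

S = 0.000309

For a triangular section with side slope z = 3.7: A = zy² = 3.7×0.506² = 0.9473 m²; P = 2y√(1+z²) = 2×0.506×3.833 = 3.879 m.
Hydraulic radius R = A/P = 0.9473/3.879 = 0.2442 m.
From Manning's equation, S = [nQ / (1 A R^(2/3))]² = [0.015 × 0.434 / (1 × 0.9473 × 0.2442^(2/3))]² = 0.000309.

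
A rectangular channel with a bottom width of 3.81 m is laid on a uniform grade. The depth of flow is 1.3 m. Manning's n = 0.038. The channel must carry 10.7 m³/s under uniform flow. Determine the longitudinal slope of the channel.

S = 0.0095

Flow area A = b·y = 3.81 × 1.3 = 4.953 m². Wetted perimeter P = b + 2y = 3.81 + 2×1.3 = 6.41 m.
Hydraulic radius R = A/P = 4.953/6.41 = 0.7727 m.
From Manning's equation, S = [nQ / (1 A R^(2/3))]² = [0.038 × 10.7 / (1 × 4.953 × 0.7727^(2/3))]² = 0.0095.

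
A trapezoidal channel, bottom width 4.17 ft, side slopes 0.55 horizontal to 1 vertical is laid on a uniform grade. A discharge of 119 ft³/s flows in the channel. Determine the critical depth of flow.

y_c = 2.6 ft

At critical depth, Q² T / (g A³) = 1, i.e. A³/T = Q²/g = 119²/32.2 = 439.8.
Try y = 2.27 ft: A³/T = 279.1 — low.
Try y = 2.6 ft: A³/T = 439.1 — matches.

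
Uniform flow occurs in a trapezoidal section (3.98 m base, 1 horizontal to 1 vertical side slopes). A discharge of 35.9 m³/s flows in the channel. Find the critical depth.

At critical depth, Q² T / (g A³) = 1, i.e. A³/T = Q²/g = 35.9²/9.81 = 131.4.
At y = 1.96 m: A³/T = 199.8 — high.
At y = 1.3 m: A³/T = 49.15 — low.
At y = 1.74 m: A³/T = 132.2 — close enough.

y_c = 1.74 m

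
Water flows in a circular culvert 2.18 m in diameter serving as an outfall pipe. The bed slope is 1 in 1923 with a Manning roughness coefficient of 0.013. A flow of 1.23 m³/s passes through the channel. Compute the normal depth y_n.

y_n = 0.791 m

Manning's equation rearranged: A R^(2/3) = nQ / (1·√S) = 0.013 × 1.23 / (√0.00052) = 0.7012.
Try y = 0.885 m: A R^(2/3) = 0.8622 — over.
Try y = 0.67 m: A R^(2/3) = 0.511 — short.
Try y = 0.791 m: A R^(2/3) = 0.7007 — ≈ 0.7012.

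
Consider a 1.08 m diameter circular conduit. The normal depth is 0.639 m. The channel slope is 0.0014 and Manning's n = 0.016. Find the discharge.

For a circular section of diameter D = 1.08 m at depth y = 0.639 m, the central angle is θ = 2 arccos(1 − 2y/D) = 3.51 rad. Then A = (D²/8)(θ − sin θ) = 0.5644 m² and P = Dθ/2 = 1.896 m.
Hydraulic radius R = A/P = 0.5644/1.896 = 0.2977 m.
Manning's equation: Q = (1/n) A R^(2/3) S^(1/2) = (1/0.016) × 0.5644 × 0.2977^(2/3) × 0.0014^(1/2) = 0.588 m³/s.

Q = 0.588 m³/s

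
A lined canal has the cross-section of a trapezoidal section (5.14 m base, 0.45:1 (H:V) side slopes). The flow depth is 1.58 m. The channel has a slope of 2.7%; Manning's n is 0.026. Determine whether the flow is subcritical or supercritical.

With bottom width b = 5.14 m and side slope z = 0.45: A = (b + zy)y = (5.14 + 0.45×1.58)×1.58 = 9.245 m²; P = b + 2y√(1+z²) = 5.14 + 2×1.58×1.097 = 8.605 m.
Hydraulic radius R = A/P = 9.245/8.605 = 1.074 m.
V = (1/n) R^(2/3) √S = (1/0.026) × 1.074^(2/3) × √0.027 = 6.629 m/s. Hydraulic depth D_h = A/T = 9.245/6.562 = 1.409 m.
Froude number Fr = V/√(g·D_h) = 6.629/√(9.81×1.409) = 1.78, which is greater than 1, so the flow is supercritical.

supercritical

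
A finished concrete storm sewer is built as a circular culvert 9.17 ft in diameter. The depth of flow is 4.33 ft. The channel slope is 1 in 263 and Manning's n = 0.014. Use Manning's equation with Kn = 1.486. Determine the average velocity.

For a circular section of diameter D = 9.17 ft at depth y = 4.33 ft, the central angle is θ = 2 arccos(1 − 2y/D) = 3.03 rad. Then A = (D²/8)(θ − sin θ) = 30.68 ft² and P = Dθ/2 = 13.89 ft.
Hydraulic radius R = A/P = 30.68/13.89 = 2.208 ft.
From Manning's equation, V = (1.486/n) R^(2/3) S^(1/2) = (1.486/0.014) × 2.208^(2/3) × 0.003802^(1/2) = 11.1 ft/s.

V = 11.1 ft/s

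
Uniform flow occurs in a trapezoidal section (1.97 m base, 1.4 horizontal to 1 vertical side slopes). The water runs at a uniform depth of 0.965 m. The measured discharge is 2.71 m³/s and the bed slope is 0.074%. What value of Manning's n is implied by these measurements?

With bottom width b = 1.97 m and side slope z = 1.4: A = (b + zy)y = (1.97 + 1.4×0.965)×0.965 = 3.205 m²; P = b + 2y√(1+z²) = 1.97 + 2×0.965×1.72 = 5.29 m.
Hydraulic radius R = A/P = 3.205/5.29 = 0.6058 m.
Rearranging Manning's equation: n = (1/Q) A R^(2/3) S^(1/2) = (1/2.71) × 3.205 × 0.6058^(2/3) × √0.00074 = 0.023.

n = 0.023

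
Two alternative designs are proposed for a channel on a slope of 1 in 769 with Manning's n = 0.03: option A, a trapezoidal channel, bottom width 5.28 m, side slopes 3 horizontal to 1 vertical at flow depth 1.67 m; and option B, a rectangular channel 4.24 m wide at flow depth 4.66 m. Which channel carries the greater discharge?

Channel A: With bottom width b = 5.28 m and side slope z = 3: A = (b + zy)y = (5.28 + 3×1.67)×1.67 = 17.18 m²; P = b + 2y√(1+z²) = 5.28 + 2×1.67×3.162 = 15.84 m. Hydraulic radius R = A/P = 17.18/15.84 = 1.085 m. Q_A = (1/0.03)·17.18·1.085^(2/3)·√0.0013 = 21.81 m³/s.
Channel B: Flow area A = b·y = 4.24 × 4.66 = 19.76 m². Wetted perimeter P = b + 2y = 4.24 + 2×4.66 = 13.56 m. Hydraulic radius R = A/P = 19.76/13.56 = 1.457 m. Q_B = (1/0.03)·19.76·1.457^(2/3)·√0.0013 = 30.53 m³/s.
Q_A = 21.81 m³/s vs Q_B = 30.53 m³/s, so channel B carries more.

channel B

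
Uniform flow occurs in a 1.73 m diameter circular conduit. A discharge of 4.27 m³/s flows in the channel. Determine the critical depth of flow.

At critical depth, Q² T / (g A³) = 1, i.e. A³/T = Q²/g = 4.27²/9.81 = 1.859.
Trying y = 0.896 m: A³/T = 1.074 — short.
Trying y = 1.27 m: A³/T = 4.138 — over.
Trying y = 1.03 m: A³/T = 1.829 — matches.

y_c = 1.03 m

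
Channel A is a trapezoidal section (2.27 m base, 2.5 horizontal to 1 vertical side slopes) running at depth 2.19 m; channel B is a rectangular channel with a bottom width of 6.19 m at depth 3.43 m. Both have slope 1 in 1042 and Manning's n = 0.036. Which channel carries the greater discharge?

channel B

Channel A: With bottom width b = 2.27 m and side slope z = 2.5: A = (b + zy)y = (2.27 + 2.5×2.19)×2.19 = 16.96 m²; P = b + 2y√(1+z²) = 2.27 + 2×2.19×2.693 = 14.06 m. Hydraulic radius R = A/P = 16.96/14.06 = 1.206 m. Q_A = (1/0.036)·16.96·1.206^(2/3)·√0.0009597 = 16.54 m³/s.
Channel B: Flow area A = b·y = 6.19 × 3.43 = 21.23 m². Wetted perimeter P = b + 2y = 6.19 + 2×3.43 = 13.05 m. Hydraulic radius R = A/P = 21.23/13.05 = 1.627 m. Q_B = (1/0.036)·21.23·1.627^(2/3)·√0.0009597 = 25.27 m³/s.
Q_A = 16.54 m³/s vs Q_B = 25.27 m³/s, so channel B carries more.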